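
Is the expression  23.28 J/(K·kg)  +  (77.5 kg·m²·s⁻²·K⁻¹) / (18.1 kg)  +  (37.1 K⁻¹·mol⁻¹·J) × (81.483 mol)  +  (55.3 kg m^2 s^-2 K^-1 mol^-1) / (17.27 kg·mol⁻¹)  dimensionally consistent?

No

In SI base units:
  23.28 J/(K·kg):  J·kg⁻¹·K⁻¹ = N·m·kg⁻¹·K⁻¹ = m²·s⁻²·K⁻¹
  (77.5 kg·m²·s⁻²·K⁻¹) / (18.1 kg):  [kg·m²·s⁻²·K⁻¹] / [kg] = m²·s⁻²·K⁻¹
  (37.1 K⁻¹·mol⁻¹·J) × (81.483 mol):  [kg·m²·s⁻²·K⁻¹·mol⁻¹] · [mol] = kg·m²·s⁻²·K⁻¹
  (55.3 kg m^2 s^-2 K^-1 mol^-1) / (17.27 kg·mol⁻¹):  [kg·m²·s⁻²·K⁻¹·mol⁻¹] / [kg·mol⁻¹] = m²·s⁻²·K⁻¹
The terms do not share a single dimension (kg·m²·s⁻²·K⁻¹ vs m²·s⁻²·K⁻¹).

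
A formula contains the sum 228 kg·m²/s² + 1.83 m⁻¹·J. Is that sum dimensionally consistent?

In SI base units:
  228 kg·m²/s²:  kg·m²·s⁻²
  1.83 m⁻¹·J:  J·m⁻¹ = N·m·m⁻¹ = kg·m·s⁻²
kg·m²·s⁻² ≠ kg·m·s⁻², so they cannot be added.

No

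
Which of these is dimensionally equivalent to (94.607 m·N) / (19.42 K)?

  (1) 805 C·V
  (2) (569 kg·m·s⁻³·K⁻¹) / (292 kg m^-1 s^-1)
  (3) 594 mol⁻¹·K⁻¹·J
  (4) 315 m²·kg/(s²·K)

Reference: [kg·m²·s⁻²] / [K] = kg·m²·s⁻²·K⁻¹.
Each option:
  (1) C·V = s·A·J·C⁻¹ = kg·m²·s⁻²
  (2) [kg·m·s⁻³·K⁻¹] / [kg·m⁻¹·s⁻¹] = m²·s⁻²·K⁻¹
  (3) J·mol⁻¹·K⁻¹ = N·m·mol⁻¹·K⁻¹ = kg·m²·s⁻²·K⁻¹·mol⁻¹
  (4) kg·m²·s⁻²·K⁻¹  ← same
Only (4) matches kg·m²·s⁻²·K⁻¹.

(4)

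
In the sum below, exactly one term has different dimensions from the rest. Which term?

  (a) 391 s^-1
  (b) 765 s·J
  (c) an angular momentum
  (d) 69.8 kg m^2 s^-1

(a)

In SI base units:
  (a) s⁻¹
  (b) J·s = N·m·s = kg·m²·s⁻¹
  (c) [angular momentum] = kg·m²·s⁻¹
  (d) kg·m²·s⁻¹
All reduce to kg·m²·s⁻¹ except (a), which is s⁻¹.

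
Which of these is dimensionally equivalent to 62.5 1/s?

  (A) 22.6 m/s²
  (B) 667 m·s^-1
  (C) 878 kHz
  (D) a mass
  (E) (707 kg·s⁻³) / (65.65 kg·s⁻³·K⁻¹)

Reference: s⁻¹.
Each option:
  (A) m·s⁻²
  (B) m·s⁻¹
  (C) Hz = s⁻¹  ← same
  (D) [mass] = kg
  (E) [kg·s⁻³] / [kg·s⁻³·K⁻¹] = K
Only (C) matches s⁻¹.

(C)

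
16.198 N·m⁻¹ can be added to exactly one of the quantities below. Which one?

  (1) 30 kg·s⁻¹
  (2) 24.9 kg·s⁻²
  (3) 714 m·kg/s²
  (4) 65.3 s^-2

(2)

Reference: N·m⁻¹ = kg·m·s⁻²·m⁻¹ = kg·s⁻².
Each option:
  (1) kg·s⁻¹
  (2) kg·s⁻²  ← same
  (3) kg·m·s⁻²
  (4) s⁻²
Only (2) matches kg·s⁻².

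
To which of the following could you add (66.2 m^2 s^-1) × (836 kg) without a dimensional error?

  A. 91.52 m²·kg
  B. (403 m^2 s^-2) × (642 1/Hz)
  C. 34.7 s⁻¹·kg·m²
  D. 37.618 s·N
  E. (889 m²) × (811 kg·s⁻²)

C.

Reference: [m²·s⁻¹] · [kg] = kg·m²·s⁻¹.
Each option:
  A. kg·m²
  B. [m²·s⁻²] · [s] = m²·s⁻¹
  C. kg·m²·s⁻¹  ← same
  D. N·s = kg·m·s⁻²·s = kg·m·s⁻¹
  E. [m²] · [kg·s⁻²] = kg·m²·s⁻²
Only C. matches kg·m²·s⁻¹.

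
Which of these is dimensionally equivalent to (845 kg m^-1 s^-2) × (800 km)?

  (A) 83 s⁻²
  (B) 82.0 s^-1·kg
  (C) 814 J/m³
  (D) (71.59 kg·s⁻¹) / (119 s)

Reference: [kg·m⁻¹·s⁻²] · [m] = kg·s⁻².
Each option:
  (A) s⁻²
  (B) kg·s⁻¹
  (C) J·m⁻³ = N·m·m⁻³ = kg·m⁻¹·s⁻²
  (D) [kg·s⁻¹] / [s] = kg·s⁻²  ← same
Only (D) matches kg·s⁻².

(D)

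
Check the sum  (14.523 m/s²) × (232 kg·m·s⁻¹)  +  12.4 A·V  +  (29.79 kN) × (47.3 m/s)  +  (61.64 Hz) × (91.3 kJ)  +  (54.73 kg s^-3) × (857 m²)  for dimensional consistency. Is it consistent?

Yes

Work out the base dimensions of each:
  (14.523 m/s²) × (232 kg·m·s⁻¹):  [m·s⁻²] · [kg·m·s⁻¹] = kg·m²·s⁻³
  12.4 A·V:  V·A = J·C⁻¹·A = kg·m²·s⁻³
  (29.79 kN) × (47.3 m/s):  [kg·m·s⁻²] · [m·s⁻¹] = kg·m²·s⁻³
  (61.64 Hz) × (91.3 kJ):  [s⁻¹] · [kg·m²·s⁻²] = kg·m²·s⁻³
  (54.73 kg s^-3) × (857 m²):  [kg·s⁻³] · [m²] = kg·m²·s⁻³
Every term reduces to kg·m²·s⁻³.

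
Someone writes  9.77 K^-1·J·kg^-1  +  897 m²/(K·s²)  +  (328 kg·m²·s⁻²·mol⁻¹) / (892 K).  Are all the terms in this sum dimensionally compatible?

Dimensions:
  9.77 K^-1·J·kg^-1:  J·kg⁻¹·K⁻¹ = N·m·kg⁻¹·K⁻¹ = m²·s⁻²·K⁻¹
  897 m²/(K·s²):  m²·s⁻²·K⁻¹
  (328 kg·m²·s⁻²·mol⁻¹) / (892 K):  [kg·m²·s⁻²·mol⁻¹] / [K] = kg·m²·s⁻²·K⁻¹·mol⁻¹
The terms do not share a single dimension (kg·m²·s⁻²·K⁻¹·mol⁻¹ vs m²·s⁻²·K⁻¹).

No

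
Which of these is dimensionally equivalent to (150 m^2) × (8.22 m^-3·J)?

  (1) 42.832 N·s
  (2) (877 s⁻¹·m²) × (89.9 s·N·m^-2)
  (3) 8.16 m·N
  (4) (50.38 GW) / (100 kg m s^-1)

Reference: [m²] · [kg·m⁻¹·s⁻²] = kg·m·s⁻².
Each option:
  (1) N·s = kg·m·s⁻²·s = kg·m·s⁻¹
  (2) [m²·s⁻¹] · [kg·m⁻¹·s⁻¹] = kg·m·s⁻²  ← same
  (3) N·m = kg·m·s⁻²·m = kg·m²·s⁻²
  (4) [kg·m²·s⁻³] / [kg·m·s⁻¹] = m·s⁻²
Only (2) matches kg·m·s⁻².

(2)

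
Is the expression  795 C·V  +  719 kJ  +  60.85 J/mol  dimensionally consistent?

Reduce each to base SI dimensions:
  795 C·V:  C·V = s·A·J·C⁻¹ = kg·m²·s⁻²
  719 kJ:  J = N·m = kg·m²·s⁻²
  60.85 J/mol:  J·mol⁻¹ = N·m·mol⁻¹ = kg·m²·s⁻²·mol⁻¹
The terms do not share a single dimension (kg·m²·s⁻² vs kg·m²·s⁻²·mol⁻¹).

No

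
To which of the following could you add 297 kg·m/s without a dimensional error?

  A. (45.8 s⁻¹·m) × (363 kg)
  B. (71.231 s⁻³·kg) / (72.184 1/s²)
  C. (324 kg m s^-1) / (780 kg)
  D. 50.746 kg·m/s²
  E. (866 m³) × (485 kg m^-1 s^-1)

Reference: kg·m·s⁻¹.
Each option:
  A. [m·s⁻¹] · [kg] = kg·m·s⁻¹  ← same
  B. [kg·s⁻³] / [s⁻²] = kg·s⁻¹
  C. [kg·m·s⁻¹] / [kg] = m·s⁻¹
  D. kg·m·s⁻²
  E. [m³] · [kg·m⁻¹·s⁻¹] = kg·m²·s⁻¹
Only A. matches kg·m·s⁻¹.

A.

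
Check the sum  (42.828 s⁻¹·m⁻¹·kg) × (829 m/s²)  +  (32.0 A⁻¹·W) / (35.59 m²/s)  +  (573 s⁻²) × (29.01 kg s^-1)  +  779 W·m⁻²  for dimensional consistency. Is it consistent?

Work out the base dimensions of each:
  (42.828 s⁻¹·m⁻¹·kg) × (829 m/s²):  [kg·m⁻¹·s⁻¹] · [m·s⁻²] = kg·s⁻³
  (32.0 A⁻¹·W) / (35.59 m²/s):  [kg·m²·s⁻³·A⁻¹] / [m²·s⁻¹] = kg·s⁻²·A⁻¹
  (573 s⁻²) × (29.01 kg s^-1):  [s⁻²] · [kg·s⁻¹] = kg·s⁻³
  779 W·m⁻²:  W·m⁻² = J·s⁻¹·m⁻² = kg·s⁻³
The terms do not share a single dimension (kg·s⁻²·A⁻¹ vs kg·s⁻³).

No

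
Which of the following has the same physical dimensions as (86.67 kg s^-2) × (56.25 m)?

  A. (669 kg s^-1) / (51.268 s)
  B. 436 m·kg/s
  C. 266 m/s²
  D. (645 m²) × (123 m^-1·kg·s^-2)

D.

Reference: [kg·s⁻²] · [m] = kg·m·s⁻².
Each option:
  A. [kg·s⁻¹] / [s] = kg·s⁻²
  B. kg·m·s⁻¹
  C. m·s⁻²
  D. [m²] · [kg·m⁻¹·s⁻²] = kg·m·s⁻²  ← same
Only D. matches kg·m·s⁻².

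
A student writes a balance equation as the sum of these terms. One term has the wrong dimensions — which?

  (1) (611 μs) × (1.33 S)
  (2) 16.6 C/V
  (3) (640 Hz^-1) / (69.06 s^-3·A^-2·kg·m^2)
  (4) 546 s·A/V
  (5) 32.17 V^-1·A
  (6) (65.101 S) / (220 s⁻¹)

(5)

Expand each in SI base units:
  (1) [s] · [kg⁻¹·m⁻²·s³·A²] = kg⁻¹·m⁻²·s⁴·A²
  (2) C·V⁻¹ = s·A·(J·C⁻¹)⁻¹ = kg⁻¹·m⁻²·s⁴·A²
  (3) [s] / [kg·m²·s⁻³·A⁻²] = kg⁻¹·m⁻²·s⁴·A²
  (4) A·s·V⁻¹ = A·s·(J·C⁻¹)⁻¹ = kg⁻¹·m⁻²·s⁴·A²
  (5) A·V⁻¹ = A·(J·C⁻¹)⁻¹ = kg⁻¹·m⁻²·s³·A²
  (6) [kg⁻¹·m⁻²·s³·A²] / [s⁻¹] = kg⁻¹·m⁻²·s⁴·A²
All reduce to kg⁻¹·m⁻²·s⁴·A² except (5), which is kg⁻¹·m⁻²·s³·A².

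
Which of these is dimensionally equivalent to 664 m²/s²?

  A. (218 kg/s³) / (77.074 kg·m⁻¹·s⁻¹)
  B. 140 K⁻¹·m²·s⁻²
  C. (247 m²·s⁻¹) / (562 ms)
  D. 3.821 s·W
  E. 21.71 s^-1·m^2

C.

Reference: m²·s⁻².
Each option:
  A. [kg·s⁻³] / [kg·m⁻¹·s⁻¹] = m·s⁻²
  B. m²·s⁻²·K⁻¹
  C. [m²·s⁻¹] / [s] = m²·s⁻²  ← same
  D. W·s = J·s⁻¹·s = kg·m²·s⁻²
  E. m²·s⁻¹
Only C. matches m²·s⁻².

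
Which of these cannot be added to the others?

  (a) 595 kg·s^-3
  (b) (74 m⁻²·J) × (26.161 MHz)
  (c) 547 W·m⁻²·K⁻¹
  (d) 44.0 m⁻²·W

(c)

In SI base units:
  (a) kg·s⁻³
  (b) [kg·s⁻²] · [s⁻¹] = kg·s⁻³
  (c) W·m⁻²·K⁻¹ = J·s⁻¹·m⁻²·K⁻¹ = kg·s⁻³·K⁻¹
  (d) W·m⁻² = J·s⁻¹·m⁻² = kg·s⁻³
All reduce to kg·s⁻³ except (c), which is kg·s⁻³·K⁻¹.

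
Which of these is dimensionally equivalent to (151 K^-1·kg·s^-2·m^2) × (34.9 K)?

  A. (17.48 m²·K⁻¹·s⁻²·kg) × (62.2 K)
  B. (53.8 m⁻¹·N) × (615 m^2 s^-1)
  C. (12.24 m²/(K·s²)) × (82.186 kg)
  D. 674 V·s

Reference: [kg·m²·s⁻²·K⁻¹] · [K] = kg·m²·s⁻².
Each option:
  A. [kg·m²·s⁻²·K⁻¹] · [K] = kg·m²·s⁻²  ← same
  B. [kg·s⁻²] · [m²·s⁻¹] = kg·m²·s⁻³
  C. [m²·s⁻²·K⁻¹] · [kg] = kg·m²·s⁻²·K⁻¹
  D. V·s = J·C⁻¹·s = kg·m²·s⁻²·A⁻¹
Only A. matches kg·m²·s⁻².

A.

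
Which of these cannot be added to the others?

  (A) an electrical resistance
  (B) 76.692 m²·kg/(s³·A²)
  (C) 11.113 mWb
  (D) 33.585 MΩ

(C)

Reduce each to base SI dimensions:
  (A) [electrical resistance] = kg·m²·s⁻³·A⁻²
  (B) kg·m²·s⁻³·A⁻²
  (C) Wb = V·s = kg·m²·s⁻²·A⁻¹
  (D) Ω = V·A⁻¹ = kg·m²·s⁻³·A⁻²
All reduce to kg·m²·s⁻³·A⁻² except (C), which is kg·m²·s⁻²·A⁻¹.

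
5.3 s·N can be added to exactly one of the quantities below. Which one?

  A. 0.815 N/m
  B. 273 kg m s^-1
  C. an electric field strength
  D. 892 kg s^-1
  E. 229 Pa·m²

B.

Reference: N·s = kg·m·s⁻²·s = kg·m·s⁻¹.
Each option:
  A. N·m⁻¹ = kg·m·s⁻²·m⁻¹ = kg·s⁻²
  B. kg·m·s⁻¹  ← same
  C. [electric field strength] = kg·m·s⁻³·A⁻¹
  D. kg·s⁻¹
  E. Pa·m² = N·m⁻²·m² = kg·m·s⁻²
Only B. matches kg·m·s⁻¹.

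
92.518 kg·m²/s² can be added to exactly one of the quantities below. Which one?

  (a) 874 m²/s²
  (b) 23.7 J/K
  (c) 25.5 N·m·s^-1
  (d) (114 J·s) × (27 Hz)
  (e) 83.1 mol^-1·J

Reference: kg·m²·s⁻².
Each option:
  (a) m²·s⁻²
  (b) J·K⁻¹ = N·m·K⁻¹ = kg·m²·s⁻²·K⁻¹
  (c) N·m·s⁻¹ = kg·m·s⁻²·m·s⁻¹ = kg·m²·s⁻³
  (d) [kg·m²·s⁻¹] · [s⁻¹] = kg·m²·s⁻²  ← same
  (e) J·mol⁻¹ = N·m·mol⁻¹ = kg·m²·s⁻²·mol⁻¹
Only (d) matches kg·m²·s⁻².

(d)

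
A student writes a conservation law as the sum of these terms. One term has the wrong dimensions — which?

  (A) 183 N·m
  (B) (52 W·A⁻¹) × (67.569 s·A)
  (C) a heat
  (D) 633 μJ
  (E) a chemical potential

(E)

Dimensions:
  (A) N·m = kg·m·s⁻²·m = kg·m²·s⁻²
  (B) [kg·m²·s⁻³·A⁻¹] · [s·A] = kg·m²·s⁻²
  (C) [heat] = kg·m²·s⁻²
  (D) J = N·m = kg·m²·s⁻²
  (E) [chemical potential] = kg·m²·s⁻²·mol⁻¹
All reduce to kg·m²·s⁻² except (E), which is kg·m²·s⁻²·mol⁻¹.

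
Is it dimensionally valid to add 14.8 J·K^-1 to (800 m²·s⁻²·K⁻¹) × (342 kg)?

Yes

Work out the base dimensions of each:
  14.8 J·K^-1:  J·K⁻¹ = N·m·K⁻¹ = kg·m²·s⁻²·K⁻¹
  (800 m²·s⁻²·K⁻¹) × (342 kg):  [m²·s⁻²·K⁻¹] · [kg] = kg·m²·s⁻²·K⁻¹
Both are kg·m²·s⁻²·K⁻¹, so they have the same dimensions and can be added.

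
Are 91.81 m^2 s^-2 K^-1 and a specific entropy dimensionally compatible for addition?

Yes

In SI base units:
  91.81 m^2 s^-2 K^-1:  m²·s⁻²·K⁻¹
  a specific entropy:  [specific entropy] = m²·s⁻²·K⁻¹
Both are m²·s⁻²·K⁻¹, so they have the same dimensions and can be added.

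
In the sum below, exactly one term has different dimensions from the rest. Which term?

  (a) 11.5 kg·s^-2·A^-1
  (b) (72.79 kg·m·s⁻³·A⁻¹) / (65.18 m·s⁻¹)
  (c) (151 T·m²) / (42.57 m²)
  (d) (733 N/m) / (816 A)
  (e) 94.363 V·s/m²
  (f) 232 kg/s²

(f)

In SI base units:
  (a) kg·s⁻²·A⁻¹
  (b) [kg·m·s⁻³·A⁻¹] / [m·s⁻¹] = kg·s⁻²·A⁻¹
  (c) [kg·m²·s⁻²·A⁻¹] / [m²] = kg·s⁻²·A⁻¹
  (d) [kg·s⁻²] / [A] = kg·s⁻²·A⁻¹
  (e) V·s·m⁻² = J·C⁻¹·s·m⁻² = kg·s⁻²·A⁻¹
  (f) kg·s⁻²
All reduce to kg·s⁻²·A⁻¹ except (f), which is kg·s⁻².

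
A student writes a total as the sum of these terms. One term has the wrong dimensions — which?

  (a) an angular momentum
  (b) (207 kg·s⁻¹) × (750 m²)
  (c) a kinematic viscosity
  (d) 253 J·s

(c)

In SI base units:
  (a) [angular momentum] = kg·m²·s⁻¹
  (b) [kg·s⁻¹] · [m²] = kg·m²·s⁻¹
  (c) [kinematic viscosity] = m²·s⁻¹
  (d) J·s = N·m·s = kg·m²·s⁻¹
All reduce to kg·m²·s⁻¹ except (c), which is m²·s⁻¹.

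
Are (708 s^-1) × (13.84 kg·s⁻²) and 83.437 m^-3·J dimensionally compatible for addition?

Work out the base dimensions of each:
  (708 s^-1) × (13.84 kg·s⁻²):  [s⁻¹] · [kg·s⁻²] = kg·s⁻³
  83.437 m^-3·J:  J·m⁻³ = N·m·m⁻³ = kg·m⁻¹·s⁻²
kg·s⁻³ ≠ kg·m⁻¹·s⁻², so they cannot be added.

No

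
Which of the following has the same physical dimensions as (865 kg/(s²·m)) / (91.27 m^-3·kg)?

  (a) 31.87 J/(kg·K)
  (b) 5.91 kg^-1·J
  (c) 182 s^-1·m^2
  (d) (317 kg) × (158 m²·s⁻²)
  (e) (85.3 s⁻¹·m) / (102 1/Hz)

(b)

Reference: [kg·m⁻¹·s⁻²] / [kg·m⁻³] = m²·s⁻².
Each option:
  (a) J·kg⁻¹·K⁻¹ = N·m·kg⁻¹·K⁻¹ = m²·s⁻²·K⁻¹
  (b) J·kg⁻¹ = N·m·kg⁻¹ = m²·s⁻²  ← same
  (c) m²·s⁻¹
  (d) [kg] · [m²·s⁻²] = kg·m²·s⁻²
  (e) [m·s⁻¹] / [s] = m·s⁻²
Only (b) matches m²·s⁻².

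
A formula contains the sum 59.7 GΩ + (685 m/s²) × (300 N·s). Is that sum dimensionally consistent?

Dimensions:
  59.7 GΩ:  Ω = V·A⁻¹ = kg·m²·s⁻³·A⁻²
  (685 m/s²) × (300 N·s):  [m·s⁻²] · [kg·m·s⁻¹] = kg·m²·s⁻³
kg·m²·s⁻³·A⁻² ≠ kg·m²·s⁻³, so they cannot be added.

No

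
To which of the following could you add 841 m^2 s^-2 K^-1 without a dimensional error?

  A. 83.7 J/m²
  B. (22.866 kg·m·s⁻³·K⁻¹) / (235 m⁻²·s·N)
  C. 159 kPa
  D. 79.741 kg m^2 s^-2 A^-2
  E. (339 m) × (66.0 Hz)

B.

Reference: m²·s⁻²·K⁻¹.
Each option:
  A. J·m⁻² = N·m·m⁻² = kg·s⁻²
  B. [kg·m·s⁻³·K⁻¹] / [kg·m⁻¹·s⁻¹] = m²·s⁻²·K⁻¹  ← same
  C. Pa = N·m⁻² = kg·m⁻¹·s⁻²
  D. kg·m²·s⁻²·A⁻²
  E. [m] · [s⁻¹] = m·s⁻¹
Only B. matches m²·s⁻²·K⁻¹.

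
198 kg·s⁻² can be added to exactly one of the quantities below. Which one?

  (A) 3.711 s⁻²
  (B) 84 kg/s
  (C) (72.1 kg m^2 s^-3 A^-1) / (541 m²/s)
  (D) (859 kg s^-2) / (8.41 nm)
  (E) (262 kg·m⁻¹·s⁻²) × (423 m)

(E)

Reference: kg·s⁻².
Each option:
  (A) s⁻²
  (B) kg·s⁻¹
  (C) [kg·m²·s⁻³·A⁻¹] / [m²·s⁻¹] = kg·s⁻²·A⁻¹
  (D) [kg·s⁻²] / [m] = kg·m⁻¹·s⁻²
  (E) [kg·m⁻¹·s⁻²] · [m] = kg·s⁻²  ← same
Only (E) matches kg·s⁻².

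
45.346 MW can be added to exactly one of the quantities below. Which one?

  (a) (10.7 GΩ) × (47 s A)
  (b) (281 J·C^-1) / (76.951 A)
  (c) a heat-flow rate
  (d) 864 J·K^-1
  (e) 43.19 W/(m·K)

Reference: W = J·s⁻¹ = kg·m²·s⁻³.
Each option:
  (a) [kg·m²·s⁻³·A⁻²] · [s·A] = kg·m²·s⁻²·A⁻¹
  (b) [kg·m²·s⁻³·A⁻¹] / [A] = kg·m²·s⁻³·A⁻²
  (c) [heat-flow rate] = kg·m²·s⁻³  ← same
  (d) J·K⁻¹ = N·m·K⁻¹ = kg·m²·s⁻²·K⁻¹
  (e) W·m⁻¹·K⁻¹ = J·s⁻¹·m⁻¹·K⁻¹ = kg·m·s⁻³·K⁻¹
Only (c) matches kg·m²·s⁻³.

(c)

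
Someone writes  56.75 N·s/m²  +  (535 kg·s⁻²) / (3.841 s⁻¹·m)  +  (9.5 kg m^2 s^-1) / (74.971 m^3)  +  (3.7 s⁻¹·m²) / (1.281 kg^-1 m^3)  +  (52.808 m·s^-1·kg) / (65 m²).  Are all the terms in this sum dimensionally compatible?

Reduce each to base SI dimensions:
  56.75 N·s/m²:  N·s·m⁻² = kg·m·s⁻²·s·m⁻² = kg·m⁻¹·s⁻¹
  (535 kg·s⁻²) / (3.841 s⁻¹·m):  [kg·s⁻²] / [m·s⁻¹] = kg·m⁻¹·s⁻¹
  (9.5 kg m^2 s^-1) / (74.971 m^3):  [kg·m²·s⁻¹] / [m³] = kg·m⁻¹·s⁻¹
  (3.7 s⁻¹·m²) / (1.281 kg^-1 m^3):  [m²·s⁻¹] / [kg⁻¹·m³] = kg·m⁻¹·s⁻¹
  (52.808 m·s^-1·kg) / (65 m²):  [kg·m·s⁻¹] / [m²] = kg·m⁻¹·s⁻¹
Every term reduces to kg·m⁻¹·s⁻¹.

Yes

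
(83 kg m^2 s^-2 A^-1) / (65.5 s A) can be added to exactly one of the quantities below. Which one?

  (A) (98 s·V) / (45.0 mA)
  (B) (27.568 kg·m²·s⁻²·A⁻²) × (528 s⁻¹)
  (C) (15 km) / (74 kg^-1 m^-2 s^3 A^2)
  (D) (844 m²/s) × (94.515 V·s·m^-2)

Reference: [kg·m²·s⁻²·A⁻¹] / [s·A] = kg·m²·s⁻³·A⁻².
Each option:
  (A) [kg·m²·s⁻²·A⁻¹] / [A] = kg·m²·s⁻²·A⁻²
  (B) [kg·m²·s⁻²·A⁻²] · [s⁻¹] = kg·m²·s⁻³·A⁻²  ← same
  (C) [m] / [kg⁻¹·m⁻²·s³·A²] = kg·m³·s⁻³·A⁻²
  (D) [m²·s⁻¹] · [kg·s⁻²·A⁻¹] = kg·m²·s⁻³·A⁻¹
Only (B) matches kg·m²·s⁻³·A⁻².

(B)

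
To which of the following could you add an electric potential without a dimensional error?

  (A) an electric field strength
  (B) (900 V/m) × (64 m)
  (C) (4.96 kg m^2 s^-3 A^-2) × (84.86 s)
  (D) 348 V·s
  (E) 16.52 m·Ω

Reference: [electric potential] = kg·m²·s⁻³·A⁻¹.
Each option:
  (A) [electric field strength] = kg·m·s⁻³·A⁻¹
  (B) [kg·m·s⁻³·A⁻¹] · [m] = kg·m²·s⁻³·A⁻¹  ← same
  (C) [kg·m²·s⁻³·A⁻²] · [s] = kg·m²·s⁻²·A⁻²
  (D) V·s = J·C⁻¹·s = kg·m²·s⁻²·A⁻¹
  (E) Ω·m = V·A⁻¹·m = kg·m³·s⁻³·A⁻²
Only (B) matches kg·m²·s⁻³·A⁻¹.

(B)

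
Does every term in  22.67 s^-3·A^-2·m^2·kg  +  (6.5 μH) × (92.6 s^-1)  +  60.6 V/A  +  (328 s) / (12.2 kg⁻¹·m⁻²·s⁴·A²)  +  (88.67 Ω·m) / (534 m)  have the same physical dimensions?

Expand each in SI base units:
  22.67 s^-3·A^-2·m^2·kg:  kg·m²·s⁻³·A⁻²
  (6.5 μH) × (92.6 s^-1):  [kg·m²·s⁻²·A⁻²] · [s⁻¹] = kg·m²·s⁻³·A⁻²
  60.6 V/A:  V·A⁻¹ = J·C⁻¹·A⁻¹ = kg·m²·s⁻³·A⁻²
  (328 s) / (12.2 kg⁻¹·m⁻²·s⁴·A²):  [s] / [kg⁻¹·m⁻²·s⁴·A²] = kg·m²·s⁻³·A⁻²
  (88.67 Ω·m) / (534 m):  [kg·m³·s⁻³·A⁻²] / [m] = kg·m²·s⁻³·A⁻²
Every term reduces to kg·m²·s⁻³·A⁻².

Yes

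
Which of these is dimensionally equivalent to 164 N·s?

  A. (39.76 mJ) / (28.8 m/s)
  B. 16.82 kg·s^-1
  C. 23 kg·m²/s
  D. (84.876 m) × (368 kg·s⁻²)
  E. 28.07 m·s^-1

Reference: N·s = kg·m·s⁻²·s = kg·m·s⁻¹.
Each option:
  A. [kg·m²·s⁻²] / [m·s⁻¹] = kg·m·s⁻¹  ← same
  B. kg·s⁻¹
  C. kg·m²·s⁻¹
  D. [m] · [kg·s⁻²] = kg·m·s⁻²
  E. m·s⁻¹
Only A. matches kg·m·s⁻¹.

A.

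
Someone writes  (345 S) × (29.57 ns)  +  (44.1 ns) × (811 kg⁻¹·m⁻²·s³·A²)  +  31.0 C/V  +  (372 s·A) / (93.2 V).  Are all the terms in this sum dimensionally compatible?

Work out the base dimensions of each:
  (345 S) × (29.57 ns):  [kg⁻¹·m⁻²·s³·A²] · [s] = kg⁻¹·m⁻²·s⁴·A²
  (44.1 ns) × (811 kg⁻¹·m⁻²·s³·A²):  [s] · [kg⁻¹·m⁻²·s³·A²] = kg⁻¹·m⁻²·s⁴·A²
  31.0 C/V:  C·V⁻¹ = s·A·(J·C⁻¹)⁻¹ = kg⁻¹·m⁻²·s⁴·A²
  (372 s·A) / (93.2 V):  [s·A] / [kg·m²·s⁻³·A⁻¹] = kg⁻¹·m⁻²·s⁴·A²
Every term reduces to kg⁻¹·m⁻²·s⁴·A².

Yes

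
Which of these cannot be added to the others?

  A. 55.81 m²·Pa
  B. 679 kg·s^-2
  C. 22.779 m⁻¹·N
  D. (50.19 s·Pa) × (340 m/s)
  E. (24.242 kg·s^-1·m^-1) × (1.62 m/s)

A.

Dimensions:
  A. Pa·m² = N·m⁻²·m² = kg·m·s⁻²
  B. kg·s⁻²
  C. N·m⁻¹ = kg·m·s⁻²·m⁻¹ = kg·s⁻²
  D. [kg·m⁻¹·s⁻¹] · [m·s⁻¹] = kg·s⁻²
  E. [kg·m⁻¹·s⁻¹] · [m·s⁻¹] = kg·s⁻²
All reduce to kg·s⁻² except A., which is kg·m·s⁻².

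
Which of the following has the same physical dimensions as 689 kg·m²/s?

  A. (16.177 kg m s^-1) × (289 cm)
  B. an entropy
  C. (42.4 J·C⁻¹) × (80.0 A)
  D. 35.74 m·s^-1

Reference: kg·m²·s⁻¹.
Each option:
  A. [kg·m·s⁻¹] · [m] = kg·m²·s⁻¹  ← same
  B. [entropy] = kg·m²·s⁻²·K⁻¹
  C. [kg·m²·s⁻³·A⁻¹] · [A] = kg·m²·s⁻³
  D. m·s⁻¹
Only A. matches kg·m²·s⁻¹.

A.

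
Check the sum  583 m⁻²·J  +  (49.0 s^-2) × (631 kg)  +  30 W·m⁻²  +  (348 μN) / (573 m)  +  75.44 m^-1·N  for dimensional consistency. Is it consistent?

In SI base units:
  583 m⁻²·J:  J·m⁻² = N·m·m⁻² = kg·s⁻²
  (49.0 s^-2) × (631 kg):  [s⁻²] · [kg] = kg·s⁻²
  30 W·m⁻²:  W·m⁻² = J·s⁻¹·m⁻² = kg·s⁻³
  (348 μN) / (573 m):  [kg·m·s⁻²] / [m] = kg·s⁻²
  75.44 m^-1·N:  N·m⁻¹ = kg·m·s⁻²·m⁻¹ = kg·s⁻²
The terms do not share a single dimension (kg·s⁻² vs kg·s⁻³).

No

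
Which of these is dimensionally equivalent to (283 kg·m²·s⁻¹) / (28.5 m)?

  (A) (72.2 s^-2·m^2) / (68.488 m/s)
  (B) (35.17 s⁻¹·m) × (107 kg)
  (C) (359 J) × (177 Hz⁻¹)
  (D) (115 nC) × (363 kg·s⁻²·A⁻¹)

(B)

Reference: [kg·m²·s⁻¹] / [m] = kg·m·s⁻¹.
Each option:
  (A) [m²·s⁻²] / [m·s⁻¹] = m·s⁻¹
  (B) [m·s⁻¹] · [kg] = kg·m·s⁻¹  ← same
  (C) [kg·m²·s⁻²] · [s] = kg·m²·s⁻¹
  (D) [s·A] · [kg·s⁻²·A⁻¹] = kg·s⁻¹
Only (B) matches kg·m·s⁻¹.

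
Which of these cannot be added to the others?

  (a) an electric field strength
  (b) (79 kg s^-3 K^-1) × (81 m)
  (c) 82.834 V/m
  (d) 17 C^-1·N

Work out the base dimensions of each:
  (a) [electric field strength] = kg·m·s⁻³·A⁻¹
  (b) [kg·s⁻³·K⁻¹] · [m] = kg·m·s⁻³·K⁻¹
  (c) V·m⁻¹ = J·C⁻¹·m⁻¹ = kg·m·s⁻³·A⁻¹
  (d) N·C⁻¹ = kg·m·s⁻²·(s·A)⁻¹ = kg·m·s⁻³·A⁻¹
All reduce to kg·m·s⁻³·A⁻¹ except (b), which is kg·m·s⁻³·K⁻¹.

(b)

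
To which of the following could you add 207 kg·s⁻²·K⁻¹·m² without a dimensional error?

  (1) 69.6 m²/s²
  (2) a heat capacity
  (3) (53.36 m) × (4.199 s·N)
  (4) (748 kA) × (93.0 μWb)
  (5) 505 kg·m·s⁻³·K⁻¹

Reference: kg·m²·s⁻²·K⁻¹.
Each option:
  (1) m²·s⁻²
  (2) [heat capacity] = kg·m²·s⁻²·K⁻¹  ← same
  (3) [m] · [kg·m·s⁻¹] = kg·m²·s⁻¹
  (4) [A] · [kg·m²·s⁻²·A⁻¹] = kg·m²·s⁻²
  (5) kg·m·s⁻³·K⁻¹
Only (2) matches kg·m²·s⁻²·K⁻¹.

(2)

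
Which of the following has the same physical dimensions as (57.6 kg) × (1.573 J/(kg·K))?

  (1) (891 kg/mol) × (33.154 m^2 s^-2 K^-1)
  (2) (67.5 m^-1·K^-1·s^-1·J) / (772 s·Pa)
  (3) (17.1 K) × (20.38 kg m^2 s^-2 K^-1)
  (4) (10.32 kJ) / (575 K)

Reference: [kg] · [m²·s⁻²·K⁻¹] = kg·m²·s⁻²·K⁻¹.
Each option:
  (1) [kg·mol⁻¹] · [m²·s⁻²·K⁻¹] = kg·m²·s⁻²·K⁻¹·mol⁻¹
  (2) [kg·m·s⁻³·K⁻¹] / [kg·m⁻¹·s⁻¹] = m²·s⁻²·K⁻¹
  (3) [K] · [kg·m²·s⁻²·K⁻¹] = kg·m²·s⁻²
  (4) [kg·m²·s⁻²] / [K] = kg·m²·s⁻²·K⁻¹  ← same
Only (4) matches kg·m²·s⁻²·K⁻¹.

(4)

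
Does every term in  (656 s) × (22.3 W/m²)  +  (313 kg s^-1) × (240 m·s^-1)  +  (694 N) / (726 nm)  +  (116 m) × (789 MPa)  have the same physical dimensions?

No

Expand each in SI base units:
  (656 s) × (22.3 W/m²):  [s] · [kg·s⁻³] = kg·s⁻²
  (313 kg s^-1) × (240 m·s^-1):  [kg·s⁻¹] · [m·s⁻¹] = kg·m·s⁻²
  (694 N) / (726 nm):  [kg·m·s⁻²] / [m] = kg·s⁻²
  (116 m) × (789 MPa):  [m] · [kg·m⁻¹·s⁻²] = kg·s⁻²
The terms do not share a single dimension (kg·m·s⁻² vs kg·s⁻²).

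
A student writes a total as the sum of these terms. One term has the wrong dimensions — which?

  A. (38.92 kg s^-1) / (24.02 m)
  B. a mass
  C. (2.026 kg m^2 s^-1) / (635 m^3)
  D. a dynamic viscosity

Work out the base dimensions of each:
  A. [kg·s⁻¹] / [m] = kg·m⁻¹·s⁻¹
  B. [mass] = kg
  C. [kg·m²·s⁻¹] / [m³] = kg·m⁻¹·s⁻¹
  D. [dynamic viscosity] = kg·m⁻¹·s⁻¹
All reduce to kg·m⁻¹·s⁻¹ except B., which is kg.

B.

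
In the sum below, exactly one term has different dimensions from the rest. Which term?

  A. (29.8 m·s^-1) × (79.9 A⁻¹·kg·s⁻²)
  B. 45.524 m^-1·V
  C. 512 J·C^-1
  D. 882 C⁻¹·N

C.

Work out the base dimensions of each:
  A. [m·s⁻¹] · [kg·s⁻²·A⁻¹] = kg·m·s⁻³·A⁻¹
  B. V·m⁻¹ = J·C⁻¹·m⁻¹ = kg·m·s⁻³·A⁻¹
  C. J·C⁻¹ = N·m·(s·A)⁻¹ = kg·m²·s⁻³·A⁻¹
  D. N·C⁻¹ = kg·m·s⁻²·(s·A)⁻¹ = kg·m·s⁻³·A⁻¹
All reduce to kg·m·s⁻³·A⁻¹ except C., which is kg·m²·s⁻³·A⁻¹.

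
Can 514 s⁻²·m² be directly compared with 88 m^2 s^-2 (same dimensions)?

Yes

In SI base units:
  514 s⁻²·m²:  m²·s⁻²
  88 m^2 s^-2:  m²·s⁻²
Both are m²·s⁻², so they have the same dimensions and can be added.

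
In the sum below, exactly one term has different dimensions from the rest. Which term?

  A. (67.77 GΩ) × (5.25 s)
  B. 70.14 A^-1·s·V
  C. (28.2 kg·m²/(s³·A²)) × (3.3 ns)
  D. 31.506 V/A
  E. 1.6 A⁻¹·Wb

Reduce each to base SI dimensions:
  A. [kg·m²·s⁻³·A⁻²] · [s] = kg·m²·s⁻²·A⁻²
  B. V·s·A⁻¹ = J·C⁻¹·s·A⁻¹ = kg·m²·s⁻²·A⁻²
  C. [kg·m²·s⁻³·A⁻²] · [s] = kg·m²·s⁻²·A⁻²
  D. V·A⁻¹ = J·C⁻¹·A⁻¹ = kg·m²·s⁻³·A⁻²
  E. Wb·A⁻¹ = V·s·A⁻¹ = kg·m²·s⁻²·A⁻²
All reduce to kg·m²·s⁻²·A⁻² except D., which is kg·m²·s⁻³·A⁻².

D.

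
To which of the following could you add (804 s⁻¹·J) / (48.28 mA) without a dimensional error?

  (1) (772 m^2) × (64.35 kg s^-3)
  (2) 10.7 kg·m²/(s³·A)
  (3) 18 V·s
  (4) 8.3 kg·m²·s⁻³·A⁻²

Reference: [kg·m²·s⁻³] / [A] = kg·m²·s⁻³·A⁻¹.
Each option:
  (1) [m²] · [kg·s⁻³] = kg·m²·s⁻³
  (2) kg·m²·s⁻³·A⁻¹  ← same
  (3) V·s = J·C⁻¹·s = kg·m²·s⁻²·A⁻¹
  (4) kg·m²·s⁻³·A⁻²
Only (2) matches kg·m²·s⁻³·A⁻¹.

(2)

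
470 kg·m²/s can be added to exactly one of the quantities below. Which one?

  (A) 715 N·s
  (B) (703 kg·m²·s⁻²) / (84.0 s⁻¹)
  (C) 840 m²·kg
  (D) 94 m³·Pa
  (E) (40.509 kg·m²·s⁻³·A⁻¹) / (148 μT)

Reference: kg·m²·s⁻¹.
Each option:
  (A) N·s = kg·m·s⁻²·s = kg·m·s⁻¹
  (B) [kg·m²·s⁻²] / [s⁻¹] = kg·m²·s⁻¹  ← same
  (C) kg·m²
  (D) Pa·m³ = N·m⁻²·m³ = kg·m²·s⁻²
  (E) [kg·m²·s⁻³·A⁻¹] / [kg·s⁻²·A⁻¹] = m²·s⁻¹
Only (B) matches kg·m²·s⁻¹.

(B)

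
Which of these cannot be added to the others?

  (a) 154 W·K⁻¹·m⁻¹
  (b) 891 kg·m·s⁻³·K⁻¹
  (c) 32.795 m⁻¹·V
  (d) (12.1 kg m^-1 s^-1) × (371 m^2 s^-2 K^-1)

Expand each in SI base units:
  (a) W·m⁻¹·K⁻¹ = J·s⁻¹·m⁻¹·K⁻¹ = kg·m·s⁻³·K⁻¹
  (b) kg·m·s⁻³·K⁻¹
  (c) V·m⁻¹ = J·C⁻¹·m⁻¹ = kg·m·s⁻³·A⁻¹
  (d) [kg·m⁻¹·s⁻¹] · [m²·s⁻²·K⁻¹] = kg·m·s⁻³·K⁻¹
All reduce to kg·m·s⁻³·K⁻¹ except (c), which is kg·m·s⁻³·A⁻¹.

(c)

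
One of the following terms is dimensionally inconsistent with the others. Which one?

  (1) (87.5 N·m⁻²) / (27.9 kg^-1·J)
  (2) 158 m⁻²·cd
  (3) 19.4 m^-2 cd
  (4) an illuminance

Dimensions:
  (1) [kg·m⁻¹·s⁻²] / [m²·s⁻²] = kg·m⁻³
  (2) cd·m⁻² = m⁻²·cd
  (3) m⁻²·cd
  (4) [illuminance] = m⁻²·cd
All reduce to m⁻²·cd except (1), which is kg·m⁻³.

(1)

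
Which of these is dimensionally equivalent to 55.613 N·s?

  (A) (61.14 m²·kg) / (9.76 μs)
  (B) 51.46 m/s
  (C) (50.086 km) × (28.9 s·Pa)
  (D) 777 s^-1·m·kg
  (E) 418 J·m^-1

(D)

Reference: N·s = kg·m·s⁻²·s = kg·m·s⁻¹.
Each option:
  (A) [kg·m²] / [s] = kg·m²·s⁻¹
  (B) m·s⁻¹
  (C) [m] · [kg·m⁻¹·s⁻¹] = kg·s⁻¹
  (D) kg·m·s⁻¹  ← same
  (E) J·m⁻¹ = N·m·m⁻¹ = kg·m·s⁻²
Only (D) matches kg·m·s⁻¹.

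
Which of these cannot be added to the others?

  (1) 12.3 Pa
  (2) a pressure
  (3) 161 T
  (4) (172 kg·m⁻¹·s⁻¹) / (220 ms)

(3)

In SI base units:
  (1) Pa = N·m⁻² = kg·m⁻¹·s⁻²
  (2) [pressure] = kg·m⁻¹·s⁻²
  (3) T = Wb·m⁻² = kg·s⁻²·A⁻¹
  (4) [kg·m⁻¹·s⁻¹] / [s] = kg·m⁻¹·s⁻²
All reduce to kg·m⁻¹·s⁻² except (3), which is kg·s⁻²·A⁻¹.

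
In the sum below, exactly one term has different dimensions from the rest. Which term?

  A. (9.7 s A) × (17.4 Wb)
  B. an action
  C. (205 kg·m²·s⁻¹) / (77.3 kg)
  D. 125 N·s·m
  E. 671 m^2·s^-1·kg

C.

Dimensions:
  A. [s·A] · [kg·m²·s⁻²·A⁻¹] = kg·m²·s⁻¹
  B. [action] = kg·m²·s⁻¹
  C. [kg·m²·s⁻¹] / [kg] = m²·s⁻¹
  D. N·m·s = kg·m·s⁻²·m·s = kg·m²·s⁻¹
  E. kg·m²·s⁻¹
All reduce to kg·m²·s⁻¹ except C., which is m²·s⁻¹.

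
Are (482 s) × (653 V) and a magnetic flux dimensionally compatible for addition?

Reduce each to base SI dimensions:
  (482 s) × (653 V):  [s] · [kg·m²·s⁻³·A⁻¹] = kg·m²·s⁻²·A⁻¹
  a magnetic flux:  [magnetic flux] = kg·m²·s⁻²·A⁻¹
Both are kg·m²·s⁻²·A⁻¹, so they have the same dimensions and can be added.

Yes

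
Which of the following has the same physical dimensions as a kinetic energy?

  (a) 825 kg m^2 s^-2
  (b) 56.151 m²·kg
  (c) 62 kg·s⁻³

Reference: [kinetic energy] = kg·m²·s⁻².
Each option:
  (a) kg·m²·s⁻²  ← same
  (b) kg·m²
  (c) kg·s⁻³
Only (a) matches kg·m²·s⁻².

(a)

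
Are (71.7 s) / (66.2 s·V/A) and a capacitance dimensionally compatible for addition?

Reduce each to base SI dimensions:
  (71.7 s) / (66.2 s·V/A):  [s] / [kg·m²·s⁻²·A⁻²] = kg⁻¹·m⁻²·s³·A²
  a capacitance:  [capacitance] = kg⁻¹·m⁻²·s⁴·A²
kg⁻¹·m⁻²·s³·A² ≠ kg⁻¹·m⁻²·s⁴·A², so they cannot be added.

No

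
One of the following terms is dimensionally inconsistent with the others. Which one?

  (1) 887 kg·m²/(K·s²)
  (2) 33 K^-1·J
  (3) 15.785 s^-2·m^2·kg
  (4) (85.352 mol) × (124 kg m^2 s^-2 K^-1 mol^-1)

Work out the base dimensions of each:
  (1) kg·m²·s⁻²·K⁻¹
  (2) J·K⁻¹ = N·m·K⁻¹ = kg·m²·s⁻²·K⁻¹
  (3) kg·m²·s⁻²
  (4) [mol] · [kg·m²·s⁻²·K⁻¹·mol⁻¹] = kg·m²·s⁻²·K⁻¹
All reduce to kg·m²·s⁻²·K⁻¹ except (3), which is kg·m²·s⁻².

(3)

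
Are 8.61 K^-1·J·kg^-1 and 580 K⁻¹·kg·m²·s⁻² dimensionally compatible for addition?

No

Expand each in SI base units:
  8.61 K^-1·J·kg^-1:  J·kg⁻¹·K⁻¹ = N·m·kg⁻¹·K⁻¹ = m²·s⁻²·K⁻¹
  580 K⁻¹·kg·m²·s⁻²:  kg·m²·s⁻²·K⁻¹
m²·s⁻²·K⁻¹ ≠ kg·m²·s⁻²·K⁻¹, so they cannot be added.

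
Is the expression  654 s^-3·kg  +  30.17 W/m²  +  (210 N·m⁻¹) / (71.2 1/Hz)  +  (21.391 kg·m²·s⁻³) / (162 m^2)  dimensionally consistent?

In SI base units:
  654 s^-3·kg:  kg·s⁻³
  30.17 W/m²:  W·m⁻² = J·s⁻¹·m⁻² = kg·s⁻³
  (210 N·m⁻¹) / (71.2 1/Hz):  [kg·s⁻²] / [s] = kg·s⁻³
  (21.391 kg·m²·s⁻³) / (162 m^2):  [kg·m²·s⁻³] / [m²] = kg·s⁻³
Every term reduces to kg·s⁻³.

Yes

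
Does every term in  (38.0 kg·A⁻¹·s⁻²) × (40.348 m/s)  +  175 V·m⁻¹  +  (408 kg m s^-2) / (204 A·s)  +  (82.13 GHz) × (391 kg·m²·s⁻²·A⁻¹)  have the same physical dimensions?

Dimensions:
  (38.0 kg·A⁻¹·s⁻²) × (40.348 m/s):  [kg·s⁻²·A⁻¹] · [m·s⁻¹] = kg·m·s⁻³·A⁻¹
  175 V·m⁻¹:  V·m⁻¹ = J·C⁻¹·m⁻¹ = kg·m·s⁻³·A⁻¹
  (408 kg m s^-2) / (204 A·s):  [kg·m·s⁻²] / [s·A] = kg·m·s⁻³·A⁻¹
  (82.13 GHz) × (391 kg·m²·s⁻²·A⁻¹):  [s⁻¹] · [kg·m²·s⁻²·A⁻¹] = kg·m²·s⁻³·A⁻¹
The terms do not share a single dimension (kg·m²·s⁻³·A⁻¹ vs kg·m·s⁻³·A⁻¹).

No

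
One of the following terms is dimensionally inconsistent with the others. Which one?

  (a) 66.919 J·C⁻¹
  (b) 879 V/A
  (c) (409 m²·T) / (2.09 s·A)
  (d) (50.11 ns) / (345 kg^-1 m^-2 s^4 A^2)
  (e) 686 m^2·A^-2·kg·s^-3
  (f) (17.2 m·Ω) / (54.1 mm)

Dimensions:
  (a) J·C⁻¹ = N·m·(s·A)⁻¹ = kg·m²·s⁻³·A⁻¹
  (b) V·A⁻¹ = J·C⁻¹·A⁻¹ = kg·m²·s⁻³·A⁻²
  (c) [kg·m²·s⁻²·A⁻¹] / [s·A] = kg·m²·s⁻³·A⁻²
  (d) [s] / [kg⁻¹·m⁻²·s⁴·A²] = kg·m²·s⁻³·A⁻²
  (e) kg·m²·s⁻³·A⁻²
  (f) [kg·m³·s⁻³·A⁻²] / [m] = kg·m²·s⁻³·A⁻²
All reduce to kg·m²·s⁻³·A⁻² except (a), which is kg·m²·s⁻³·A⁻¹.

(a)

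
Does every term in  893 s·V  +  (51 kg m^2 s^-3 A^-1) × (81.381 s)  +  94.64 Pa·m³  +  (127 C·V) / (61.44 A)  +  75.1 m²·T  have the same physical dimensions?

No

Expand each in SI base units:
  893 s·V:  V·s = J·C⁻¹·s = kg·m²·s⁻²·A⁻¹
  (51 kg m^2 s^-3 A^-1) × (81.381 s):  [kg·m²·s⁻³·A⁻¹] · [s] = kg·m²·s⁻²·A⁻¹
  94.64 Pa·m³:  Pa·m³ = N·m⁻²·m³ = kg·m²·s⁻²
  (127 C·V) / (61.44 A):  [kg·m²·s⁻²] / [A] = kg·m²·s⁻²·A⁻¹
  75.1 m²·T:  T·m² = Wb·m⁻²·m² = kg·m²·s⁻²·A⁻¹
The terms do not share a single dimension (kg·m²·s⁻² vs kg·m²·s⁻²·A⁻¹).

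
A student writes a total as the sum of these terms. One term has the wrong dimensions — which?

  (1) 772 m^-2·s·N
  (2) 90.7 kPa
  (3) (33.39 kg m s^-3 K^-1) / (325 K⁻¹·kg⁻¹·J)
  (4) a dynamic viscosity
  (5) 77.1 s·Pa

Reduce each to base SI dimensions:
  (1) N·s·m⁻² = kg·m·s⁻²·s·m⁻² = kg·m⁻¹·s⁻¹
  (2) Pa = N·m⁻² = kg·m⁻¹·s⁻²
  (3) [kg·m·s⁻³·K⁻¹] / [m²·s⁻²·K⁻¹] = kg·m⁻¹·s⁻¹
  (4) [dynamic viscosity] = kg·m⁻¹·s⁻¹
  (5) Pa·s = N·m⁻²·s = kg·m⁻¹·s⁻¹
All reduce to kg·m⁻¹·s⁻¹ except (2), which is kg·m⁻¹·s⁻².

(2)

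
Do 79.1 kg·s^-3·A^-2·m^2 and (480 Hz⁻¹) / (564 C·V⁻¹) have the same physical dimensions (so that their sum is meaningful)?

Yes

In SI base units:
  79.1 kg·s^-3·A^-2·m^2:  kg·m²·s⁻³·A⁻²
  (480 Hz⁻¹) / (564 C·V⁻¹):  [s] / [kg⁻¹·m⁻²·s⁴·A²] = kg·m²·s⁻³·A⁻²
Both are kg·m²·s⁻³·A⁻², so they have the same dimensions and can be added.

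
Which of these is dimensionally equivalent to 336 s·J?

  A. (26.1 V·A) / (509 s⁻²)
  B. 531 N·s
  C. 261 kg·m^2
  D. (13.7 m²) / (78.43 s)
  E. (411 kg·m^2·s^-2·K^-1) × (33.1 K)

Reference: J·s = N·m·s = kg·m²·s⁻¹.
Each option:
  A. [kg·m²·s⁻³] / [s⁻²] = kg·m²·s⁻¹  ← same
  B. N·s = kg·m·s⁻²·s = kg·m·s⁻¹
  C. kg·m²
  D. [m²] / [s] = m²·s⁻¹
  E. [kg·m²·s⁻²·K⁻¹] · [K] = kg·m²·s⁻²
Only A. matches kg·m²·s⁻¹.

A.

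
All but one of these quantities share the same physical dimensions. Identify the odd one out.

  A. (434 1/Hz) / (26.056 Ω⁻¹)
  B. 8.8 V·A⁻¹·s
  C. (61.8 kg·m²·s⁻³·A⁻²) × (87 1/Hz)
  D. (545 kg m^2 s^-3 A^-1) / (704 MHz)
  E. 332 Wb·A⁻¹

D.

In SI base units:
  A. [s] / [kg⁻¹·m⁻²·s³·A²] = kg·m²·s⁻²·A⁻²
  B. V·s·A⁻¹ = J·C⁻¹·s·A⁻¹ = kg·m²·s⁻²·A⁻²
  C. [kg·m²·s⁻³·A⁻²] · [s] = kg·m²·s⁻²·A⁻²
  D. [kg·m²·s⁻³·A⁻¹] / [s⁻¹] = kg·m²·s⁻²·A⁻¹
  E. Wb·A⁻¹ = V·s·A⁻¹ = kg·m²·s⁻²·A⁻²
All reduce to kg·m²·s⁻²·A⁻² except D., which is kg·m²·s⁻²·A⁻¹.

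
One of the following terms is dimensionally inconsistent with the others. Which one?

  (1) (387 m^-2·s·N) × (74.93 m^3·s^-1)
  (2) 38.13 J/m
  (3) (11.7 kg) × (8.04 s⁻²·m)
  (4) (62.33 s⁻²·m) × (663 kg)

Work out the base dimensions of each:
  (1) [kg·m⁻¹·s⁻¹] · [m³·s⁻¹] = kg·m²·s⁻²
  (2) J·m⁻¹ = N·m·m⁻¹ = kg·m·s⁻²
  (3) [kg] · [m·s⁻²] = kg·m·s⁻²
  (4) [m·s⁻²] · [kg] = kg·m·s⁻²
All reduce to kg·m·s⁻² except (1), which is kg·m²·s⁻².

(1)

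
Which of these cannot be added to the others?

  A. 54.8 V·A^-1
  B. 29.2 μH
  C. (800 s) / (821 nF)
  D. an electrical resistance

B.

Expand each in SI base units:
  A. V·A⁻¹ = J·C⁻¹·A⁻¹ = kg·m²·s⁻³·A⁻²
  B. H = V·s·A⁻¹ = kg·m²·s⁻²·A⁻²
  C. [s] / [kg⁻¹·m⁻²·s⁴·A²] = kg·m²·s⁻³·A⁻²
  D. [electrical resistance] = kg·m²·s⁻³·A⁻²
All reduce to kg·m²·s⁻³·A⁻² except B., which is kg·m²·s⁻²·A⁻².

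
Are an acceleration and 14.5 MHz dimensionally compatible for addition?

In SI base units:
  an acceleration:  [acceleration] = m·s⁻²
  14.5 MHz:  Hz = s⁻¹
m·s⁻² ≠ s⁻¹, so they cannot be added.

No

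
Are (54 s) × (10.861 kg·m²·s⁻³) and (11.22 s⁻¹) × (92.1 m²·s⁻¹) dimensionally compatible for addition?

No

Expand each in SI base units:
  (54 s) × (10.861 kg·m²·s⁻³):  [s] · [kg·m²·s⁻³] = kg·m²·s⁻²
  (11.22 s⁻¹) × (92.1 m²·s⁻¹):  [s⁻¹] · [m²·s⁻¹] = m²·s⁻²
kg·m²·s⁻² ≠ m²·s⁻², so they cannot be added.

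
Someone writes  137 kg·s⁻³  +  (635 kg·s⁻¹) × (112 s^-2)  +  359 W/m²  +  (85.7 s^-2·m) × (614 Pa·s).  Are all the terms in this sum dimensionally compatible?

Reduce each to base SI dimensions:
  137 kg·s⁻³:  kg·s⁻³
  (635 kg·s⁻¹) × (112 s^-2):  [kg·s⁻¹] · [s⁻²] = kg·s⁻³
  359 W/m²:  W·m⁻² = J·s⁻¹·m⁻² = kg·s⁻³
  (85.7 s^-2·m) × (614 Pa·s):  [m·s⁻²] · [kg·m⁻¹·s⁻¹] = kg·s⁻³
Every term reduces to kg·s⁻³.

Yes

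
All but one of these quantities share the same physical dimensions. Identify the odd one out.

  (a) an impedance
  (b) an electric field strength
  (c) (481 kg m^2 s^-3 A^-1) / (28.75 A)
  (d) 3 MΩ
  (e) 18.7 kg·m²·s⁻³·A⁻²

In SI base units:
  (a) [impedance] = kg·m²·s⁻³·A⁻²
  (b) [electric field strength] = kg·m·s⁻³·A⁻¹
  (c) [kg·m²·s⁻³·A⁻¹] / [A] = kg·m²·s⁻³·A⁻²
  (d) Ω = V·A⁻¹ = kg·m²·s⁻³·A⁻²
  (e) kg·m²·s⁻³·A⁻²
All reduce to kg·m²·s⁻³·A⁻² except (b), which is kg·m·s⁻³·A⁻¹.

(b)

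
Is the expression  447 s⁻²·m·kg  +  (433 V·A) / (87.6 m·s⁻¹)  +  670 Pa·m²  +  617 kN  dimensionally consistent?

Reduce each to base SI dimensions:
  447 s⁻²·m·kg:  kg·m·s⁻²
  (433 V·A) / (87.6 m·s⁻¹):  [kg·m²·s⁻³] / [m·s⁻¹] = kg·m·s⁻²
  670 Pa·m²:  Pa·m² = N·m⁻²·m² = kg·m·s⁻²
  617 kN:  N = kg·m·s⁻²
Every term reduces to kg·m·s⁻².

Yes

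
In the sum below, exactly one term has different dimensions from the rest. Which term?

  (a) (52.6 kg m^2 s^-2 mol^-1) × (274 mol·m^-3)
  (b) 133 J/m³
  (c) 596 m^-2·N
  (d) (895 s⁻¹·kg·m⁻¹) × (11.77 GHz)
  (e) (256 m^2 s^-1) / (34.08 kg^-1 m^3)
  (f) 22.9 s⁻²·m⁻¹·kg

(e)

Dimensions:
  (a) [kg·m²·s⁻²·mol⁻¹] · [m⁻³·mol] = kg·m⁻¹·s⁻²
  (b) J·m⁻³ = N·m·m⁻³ = kg·m⁻¹·s⁻²
  (c) N·m⁻² = kg·m·s⁻²·m⁻² = kg·m⁻¹·s⁻²
  (d) [kg·m⁻¹·s⁻¹] · [s⁻¹] = kg·m⁻¹·s⁻²
  (e) [m²·s⁻¹] / [kg⁻¹·m³] = kg·m⁻¹·s⁻¹
  (f) kg·m⁻¹·s⁻²
All reduce to kg·m⁻¹·s⁻² except (e), which is kg·m⁻¹·s⁻¹.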